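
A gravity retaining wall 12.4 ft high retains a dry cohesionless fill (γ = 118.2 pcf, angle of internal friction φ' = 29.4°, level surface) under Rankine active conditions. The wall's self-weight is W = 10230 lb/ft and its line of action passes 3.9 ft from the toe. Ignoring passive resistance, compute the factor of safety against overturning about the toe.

3.11

K_a = tan²(45° − 29.4°/2) = 0.3415.
P_a = ½K_aγH² = 0.5×0.3415×118.2×12.4² = 3103 lb/ft, acting at H/3 = 4.133 ft above the base.
Overturning moment M_o = P_a × H/3 = 3103 × 4.133 = 12830.
Resisting moment M_r = W × 3.9 = 10230 × 3.9 = 39900.
FS_overturning = M_r/M_o = 39900/12830 = 3.111.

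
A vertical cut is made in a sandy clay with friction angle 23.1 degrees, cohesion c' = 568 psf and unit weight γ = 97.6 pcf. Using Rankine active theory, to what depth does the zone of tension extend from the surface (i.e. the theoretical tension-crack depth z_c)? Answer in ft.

K_a = tan²(45° − 23.1°/2) = 0.4364; √K_a = 0.6606.
The active pressure is zero where K_a γ z = 2c√K_a, so z_c = 2c/(γ√K_a) = 2×568/(97.6×0.6606) = 17.62 ft.

17.6 ft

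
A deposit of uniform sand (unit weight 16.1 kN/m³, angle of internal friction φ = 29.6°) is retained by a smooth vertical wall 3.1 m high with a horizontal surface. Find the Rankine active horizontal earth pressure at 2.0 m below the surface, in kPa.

K_a = (1 − sin φ)/(1 + sin φ) = 0.3387.
σ_h = K_a γ z = 0.3387 × 16.1 × 2.0 = 10.91 kPa.

10.9 kPa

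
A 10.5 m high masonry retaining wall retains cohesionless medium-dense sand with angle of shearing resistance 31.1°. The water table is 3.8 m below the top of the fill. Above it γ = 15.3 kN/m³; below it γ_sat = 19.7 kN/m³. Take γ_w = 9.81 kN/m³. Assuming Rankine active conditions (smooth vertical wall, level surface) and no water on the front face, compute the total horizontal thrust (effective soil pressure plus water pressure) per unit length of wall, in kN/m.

K_a = tan²(45° − φ/2) = 0.3188.
γ' = 19.7 − 9.81 = 9.890 kN/m³. Depth below WT = 6.7 m.
σ'_h at WT = K_a γ d_w = 18.53 kPa; at base = 18.53 + K_a γ' × 6.7 = 39.66 kPa.
P₁ (0–3.8 m) = ½×18.53×3.8 = 35.22. P₂ (3.8–10.5 m) = ½(18.53+39.66)×6.7 = 195.0.
P_w = ½ γ_w h₂² = 0.5×9.81×6.7² = 220.2. Total = 35.22+195.0+220.2 = 450.4 kN/m.

450 kN/m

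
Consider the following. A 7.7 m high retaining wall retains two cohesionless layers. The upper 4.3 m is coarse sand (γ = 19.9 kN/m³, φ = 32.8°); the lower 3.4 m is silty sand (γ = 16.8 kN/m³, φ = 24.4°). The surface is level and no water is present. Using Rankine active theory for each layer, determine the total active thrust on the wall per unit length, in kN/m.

216 kN/m

K_a1 = tan²(45°−32.8°/2) = 0.2973; K_a2 = tan²(45°−24.4°/2) = 0.4153.
Layer 1: σ at base = K_a1 γ₁ h₁ = 25.44 kPa; P₁ = ½×25.44×4.3 = 54.69.
Layer 2: σ_v at top = γ₁h₁ = 85.57; σ_h top = K_a2×85.57 = 35.54; σ_h base = K_a2×(85.57+16.8×3.4) = 59.26.
P₂ = ½(35.54+59.26)×3.4 = 161.2. Total P_a = 54.69+161.2 = 215.9 kN/m.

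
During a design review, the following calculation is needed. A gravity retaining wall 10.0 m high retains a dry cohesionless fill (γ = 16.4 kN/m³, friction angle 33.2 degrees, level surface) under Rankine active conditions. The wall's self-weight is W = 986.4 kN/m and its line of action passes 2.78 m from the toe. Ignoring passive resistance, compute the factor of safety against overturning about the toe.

K_a = tan²(45° − 33.2°/2) = 0.2924.
P_a = ½K_aγH² = 0.5×0.2924×16.4×10.0² = 239.7 kN/m, acting at H/3 = 3.333 m above the base.
Overturning moment M_o = P_a × H/3 = 239.7 × 3.333 = 799.1.
Resisting moment M_r = W × 2.78 = 986.4 × 2.78 = 2742.
FS_overturning = M_r/M_o = 2742/799.1 = 3.432.

3.43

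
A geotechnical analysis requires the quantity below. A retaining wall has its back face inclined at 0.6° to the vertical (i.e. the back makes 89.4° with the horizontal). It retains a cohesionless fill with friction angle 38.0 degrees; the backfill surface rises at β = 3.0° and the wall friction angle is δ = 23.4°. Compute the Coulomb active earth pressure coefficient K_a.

K_a = sin²(α+φ) / [sin²α · sin(α−δ) · (1 + √{sin(φ+δ)sin(φ−β) / (sin(α−δ)sin(α+β))})²].
With α = 89.4°, φ = 38.0°, δ = 23.4°, β = 3.0°: K_a = 0.2275.

0.227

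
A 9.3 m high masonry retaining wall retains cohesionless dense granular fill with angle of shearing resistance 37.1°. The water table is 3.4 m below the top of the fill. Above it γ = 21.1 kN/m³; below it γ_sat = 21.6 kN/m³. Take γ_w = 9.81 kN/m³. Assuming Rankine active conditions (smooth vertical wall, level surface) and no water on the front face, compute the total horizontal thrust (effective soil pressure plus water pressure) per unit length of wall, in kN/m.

K_a = tan²(45° − φ/2) = 0.2475.
γ' = 21.6 − 9.81 = 11.79 kN/m³. Depth below WT = 5.9 m.
σ'_h at WT = K_a γ d_w = 17.76 kPa; at base = 17.76 + K_a γ' × 5.9 = 34.97 kPa.
P₁ (0–3.4 m) = ½×17.76×3.4 = 30.18. P₂ (3.4–9.3 m) = ½(17.76+34.97)×5.9 = 155.5.
P_w = ½ γ_w h₂² = 0.5×9.81×5.9² = 170.7. Total = 30.18+155.5+170.7 = 356.5 kN/m.

356 kN/m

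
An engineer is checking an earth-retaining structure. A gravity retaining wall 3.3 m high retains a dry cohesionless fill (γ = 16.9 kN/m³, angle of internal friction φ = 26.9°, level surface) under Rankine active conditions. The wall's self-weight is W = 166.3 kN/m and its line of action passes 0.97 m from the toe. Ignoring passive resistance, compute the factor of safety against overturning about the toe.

K_a = tan²(45° − 26.9°/2) = 0.3770.
P_a = ½K_aγH² = 0.5×0.3770×16.9×3.3² = 34.69 kN/m, acting at H/3 = 1.100 m above the base.
Overturning moment M_o = P_a × H/3 = 34.69 × 1.100 = 38.16.
Resisting moment M_r = W × 0.97 = 166.3 × 0.97 = 161.3.
FS_overturning = M_r/M_o = 161.3/38.16 = 4.227.

4.23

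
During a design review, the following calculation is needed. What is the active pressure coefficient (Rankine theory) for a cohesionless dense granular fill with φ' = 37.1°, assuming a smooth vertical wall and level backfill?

K_a = tan²(45° − φ/2) = tan²(26.45°) = 0.2475.

0.247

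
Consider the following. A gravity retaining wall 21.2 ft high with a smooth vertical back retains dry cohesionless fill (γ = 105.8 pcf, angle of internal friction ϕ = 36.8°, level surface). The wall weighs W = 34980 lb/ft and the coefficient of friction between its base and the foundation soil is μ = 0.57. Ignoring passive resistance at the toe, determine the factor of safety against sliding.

3.34

K_a = tan²(45° − 36.8°/2) = 0.2508.
P_a = ½K_aγH² = 0.5×0.2508×105.8×21.2² = 5962 lb/ft, acting at H/3 = 7.067 ft above the base.
FS_sliding = μW / P_a = 0.57×34980 / 5962 = 3.344.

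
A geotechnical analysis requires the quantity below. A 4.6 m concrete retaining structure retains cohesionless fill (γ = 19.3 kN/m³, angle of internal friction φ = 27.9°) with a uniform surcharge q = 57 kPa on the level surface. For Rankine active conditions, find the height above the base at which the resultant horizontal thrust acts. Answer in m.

1.96 m

K_a = 0.3625.
Triangular part P₁ = ½K_aγH² = 74.01 at H/3 = 1.533 m; rectangular part P₂ = K_a q H = 95.04 at H/2 = 2.300 m.
ȳ = (P₁·1.533 + P₂·2.300)/(P₁+P₂) = 1.964 m.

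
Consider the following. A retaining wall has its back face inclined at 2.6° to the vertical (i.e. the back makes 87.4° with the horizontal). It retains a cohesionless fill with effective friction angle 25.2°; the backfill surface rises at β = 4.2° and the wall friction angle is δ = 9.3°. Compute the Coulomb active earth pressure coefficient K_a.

0.412

K_a = sin²(α+φ) / [sin²α · sin(α−δ) · (1 + √{sin(φ+δ)sin(φ−β) / (sin(α−δ)sin(α+β))})²].
With α = 87.4°, φ = 25.2°, δ = 9.3°, β = 4.2°: K_a = 0.4120.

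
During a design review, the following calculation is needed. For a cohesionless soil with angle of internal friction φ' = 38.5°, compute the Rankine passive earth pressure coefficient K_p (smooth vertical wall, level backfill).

4.30

K_p = (1 + sin φ)/(1 − sin φ) = tan²(45° + 38.5°/2) = 4.298.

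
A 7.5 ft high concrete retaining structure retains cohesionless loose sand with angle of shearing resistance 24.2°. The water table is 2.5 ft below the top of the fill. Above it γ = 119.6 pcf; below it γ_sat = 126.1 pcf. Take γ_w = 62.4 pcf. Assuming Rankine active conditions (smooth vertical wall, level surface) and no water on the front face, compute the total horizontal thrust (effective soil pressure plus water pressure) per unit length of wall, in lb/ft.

1900 lb/ft

K_a = tan²(45° − φ/2) = 0.4185.
γ' = 126.1 − 62.4 = 63.70 pcf. Depth below WT = 5.0 ft.
σ'_h at WT = K_a γ d_w = 125.1 psf; at base = 125.1 + K_a γ' × 5.0 = 258.4 psf.
P₁ (0–2.5 ft) = ½×125.1×2.5 = 156.4. P₂ (2.5–7.5 ft) = ½(125.1+258.4)×5.0 = 958.9.
P_w = ½ γ_w h₂² = 0.5×62.4×5.0² = 780.0. Total = 156.4+958.9+780.0 = 1895 lb/ft.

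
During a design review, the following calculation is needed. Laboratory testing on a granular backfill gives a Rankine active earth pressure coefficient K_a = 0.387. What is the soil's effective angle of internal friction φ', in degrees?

26.2°

K_a = tan²(45° − φ/2) ⇒ 45° − φ/2 = arctan(√0.387) = 31.89°.
φ = 2(45° − 31.89°) = 26.23°.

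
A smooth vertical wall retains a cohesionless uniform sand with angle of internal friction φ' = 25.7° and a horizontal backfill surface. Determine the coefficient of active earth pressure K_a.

0.395

K_a = tan²(45° − φ/2) = tan²(32.15°) = 0.3950.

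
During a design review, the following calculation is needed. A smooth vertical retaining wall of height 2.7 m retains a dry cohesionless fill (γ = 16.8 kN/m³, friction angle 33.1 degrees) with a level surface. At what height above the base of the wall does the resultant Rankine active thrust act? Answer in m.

K_a = 0.2936.
The pressure distribution is triangular, so the resultant acts at H/3 above the base = 2.7/3 = 0.9000 m.

0.900 m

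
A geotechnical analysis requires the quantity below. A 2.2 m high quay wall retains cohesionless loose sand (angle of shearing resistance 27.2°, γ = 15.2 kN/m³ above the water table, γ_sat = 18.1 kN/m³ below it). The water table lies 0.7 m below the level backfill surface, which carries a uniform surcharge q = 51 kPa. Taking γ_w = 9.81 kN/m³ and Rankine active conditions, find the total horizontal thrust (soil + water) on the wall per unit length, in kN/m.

K_a = tan²(45° − φ/2) = 0.3726.
γ' = 18.1 − 9.81 = 8.290 kN/m³. h₂ = H − d_w = 1.5 m.
σ'_h: at surface K_a·q = 19.00; at WT K_a(q+γd_w) = 22.97; at base K_a(q+γd_w+γ'h₂) = 27.60 kPa.
P₁ = ½(19.00+22.97)×0.7 = 14.69; P₂ = ½(22.97+27.60)×1.5 = 37.92; P_w = ½γ_w h₂² = 11.04.
Total = 14.69+37.92+11.04 = 63.65 kN/m.

63.6 kN/m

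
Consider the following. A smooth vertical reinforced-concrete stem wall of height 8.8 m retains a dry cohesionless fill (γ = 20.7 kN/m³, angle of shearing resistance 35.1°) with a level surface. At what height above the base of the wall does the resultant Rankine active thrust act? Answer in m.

K_a = 0.2698.
The pressure distribution is triangular, so the resultant acts at H/3 above the base = 8.8/3 = 2.933 m.

2.93 m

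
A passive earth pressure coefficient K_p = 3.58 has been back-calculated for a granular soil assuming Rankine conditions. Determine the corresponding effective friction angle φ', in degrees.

K_p = (1+sin φ)/(1−sin φ) ⇒ sin φ = (K_p − 1)/(K_p + 1) = 0.5633.
φ = arcsin(0.5633) = 34.29°.

34.3°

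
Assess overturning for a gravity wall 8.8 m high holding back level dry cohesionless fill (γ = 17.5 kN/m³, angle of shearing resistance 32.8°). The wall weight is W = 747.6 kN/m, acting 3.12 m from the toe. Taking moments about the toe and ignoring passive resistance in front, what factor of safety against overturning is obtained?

3.95

K_a = tan²(45° − 32.8°/2) = 0.2973.
P_a = ½K_aγH² = 0.5×0.2973×17.5×8.8² = 201.4 kN/m, acting at H/3 = 2.933 m above the base.
Overturning moment M_o = P_a × H/3 = 201.4 × 2.933 = 590.8.
Resisting moment M_r = W × 3.12 = 747.6 × 3.12 = 2333.
FS_overturning = M_r/M_o = 2333/590.8 = 3.948.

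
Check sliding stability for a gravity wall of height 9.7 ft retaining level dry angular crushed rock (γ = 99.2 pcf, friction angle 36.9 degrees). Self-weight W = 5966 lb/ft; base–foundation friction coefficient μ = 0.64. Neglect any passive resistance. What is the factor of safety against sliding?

K_a = tan²(45° − 36.9°/2) = 0.2497.
P_a = ½K_aγH² = 0.5×0.2497×99.2×9.7² = 1165 lb/ft, acting at H/3 = 3.233 ft above the base.
FS_sliding = μW / P_a = 0.64×5966 / 1165 = 3.277.

3.28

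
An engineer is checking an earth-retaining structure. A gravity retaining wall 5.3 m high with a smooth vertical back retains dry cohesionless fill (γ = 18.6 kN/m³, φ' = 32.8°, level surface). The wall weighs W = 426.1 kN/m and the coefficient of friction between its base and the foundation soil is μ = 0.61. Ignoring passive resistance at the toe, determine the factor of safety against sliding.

3.35

K_a = tan²(45° − 32.8°/2) = 0.2973.
P_a = ½K_aγH² = 0.5×0.2973×18.6×5.3² = 77.66 kN/m, acting at H/3 = 1.767 m above the base.
FS_sliding = μW / P_a = 0.61×426.1 / 77.66 = 3.347.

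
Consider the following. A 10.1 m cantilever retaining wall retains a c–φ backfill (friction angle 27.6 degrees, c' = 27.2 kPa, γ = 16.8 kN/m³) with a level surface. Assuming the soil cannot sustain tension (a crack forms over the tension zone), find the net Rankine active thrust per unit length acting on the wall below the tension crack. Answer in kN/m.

69.6 kN/m

K_a = 0.3668; √K_a = 0.6056.
Tension-crack depth z_c = 2c/(γ√K_a) = 2×27.2/(16.8×0.6056) = 5.347 m.
σ_a at base = K_a γ H − 2c√K_a = 0.3668×16.8×10.1 − 2×27.2×0.6056 = 29.29 kPa.
P_a = ½ × 29.29 × (H − z_c) = 0.5×29.29×4.753 = 69.61 kN/m.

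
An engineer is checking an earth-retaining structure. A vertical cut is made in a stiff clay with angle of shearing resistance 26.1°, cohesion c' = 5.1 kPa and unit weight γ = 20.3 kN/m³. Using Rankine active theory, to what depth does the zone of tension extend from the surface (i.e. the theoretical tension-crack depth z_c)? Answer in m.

K_a = tan²(45° − 26.1°/2) = 0.3889; √K_a = 0.6237.
The active pressure is zero where K_a γ z = 2c√K_a, so z_c = 2c/(γ√K_a) = 2×5.1/(20.3×0.6237) = 0.8057 m.

0.806 m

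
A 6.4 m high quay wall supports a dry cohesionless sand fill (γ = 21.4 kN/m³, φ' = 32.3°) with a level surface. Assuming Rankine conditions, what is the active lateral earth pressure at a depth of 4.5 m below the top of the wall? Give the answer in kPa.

K_a = (1 − sin φ)/(1 + sin φ) = 0.3035.
σ_h = K_a γ z = 0.3035 × 21.4 × 4.5 = 29.23 kPa.

29.2 kPa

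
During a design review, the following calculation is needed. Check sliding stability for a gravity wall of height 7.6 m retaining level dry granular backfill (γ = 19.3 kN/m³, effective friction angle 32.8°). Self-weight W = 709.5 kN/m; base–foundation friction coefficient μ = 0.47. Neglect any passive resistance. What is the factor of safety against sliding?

2.01

K_a = tan²(45° − 32.8°/2) = 0.2973.
P_a = ½K_aγH² = 0.5×0.2973×19.3×7.6² = 165.7 kN/m, acting at H/3 = 2.533 m above the base.
FS_sliding = μW / P_a = 0.47×709.5 / 165.7 = 2.013.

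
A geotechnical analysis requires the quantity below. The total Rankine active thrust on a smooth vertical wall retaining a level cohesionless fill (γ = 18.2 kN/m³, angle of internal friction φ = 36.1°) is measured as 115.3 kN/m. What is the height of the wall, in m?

7.00 m

K_a = 0.2585. P_a = ½ K_a γ H² ⇒ H = √(2P_a/(K_a γ)).
H = √(2×115.3/(0.2585×18.2)) = 7.001 m.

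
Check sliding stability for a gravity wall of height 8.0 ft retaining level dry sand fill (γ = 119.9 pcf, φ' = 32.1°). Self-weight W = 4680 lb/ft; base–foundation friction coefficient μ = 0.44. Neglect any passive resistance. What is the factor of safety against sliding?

K_a = tan²(45° − 32.1°/2) = 0.3060.
P_a = ½K_aγH² = 0.5×0.3060×119.9×8.0² = 1174 lb/ft, acting at H/3 = 2.667 ft above the base.
FS_sliding = μW / P_a = 0.44×4680 / 1174 = 1.754.

1.75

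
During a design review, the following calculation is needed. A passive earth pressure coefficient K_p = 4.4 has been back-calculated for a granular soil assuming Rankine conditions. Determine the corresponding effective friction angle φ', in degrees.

K_p = (1+sin φ)/(1−sin φ) ⇒ sin φ = (K_p − 1)/(K_p + 1) = 0.6296.
φ = arcsin(0.6296) = 39.02°.

39.0°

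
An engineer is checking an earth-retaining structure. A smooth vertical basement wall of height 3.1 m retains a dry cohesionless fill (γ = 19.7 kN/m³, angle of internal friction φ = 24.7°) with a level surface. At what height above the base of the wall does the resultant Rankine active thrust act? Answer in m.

1.03 m

K_a = 0.4106.
The pressure distribution is triangular, so the resultant acts at H/3 above the base = 3.1/3 = 1.033 m.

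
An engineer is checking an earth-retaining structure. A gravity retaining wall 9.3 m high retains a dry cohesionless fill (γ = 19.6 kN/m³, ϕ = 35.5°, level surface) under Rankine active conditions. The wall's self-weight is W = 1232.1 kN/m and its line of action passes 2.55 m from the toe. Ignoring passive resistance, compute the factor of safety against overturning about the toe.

4.51

K_a = tan²(45° − 35.5°/2) = 0.2653.
P_a = ½K_aγH² = 0.5×0.2653×19.6×9.3² = 224.8 kN/m, acting at H/3 = 3.100 m above the base.
Overturning moment M_o = P_a × H/3 = 224.8 × 3.100 = 697.0.
Resisting moment M_r = W × 2.55 = 1232.1 × 2.55 = 3142.
FS_overturning = M_r/M_o = 3142/697.0 = 4.508.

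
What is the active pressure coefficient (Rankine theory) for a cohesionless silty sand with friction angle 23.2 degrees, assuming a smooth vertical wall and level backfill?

K_a = tan²(45° − φ/2) = tan²(33.40°) = 0.4348.

0.435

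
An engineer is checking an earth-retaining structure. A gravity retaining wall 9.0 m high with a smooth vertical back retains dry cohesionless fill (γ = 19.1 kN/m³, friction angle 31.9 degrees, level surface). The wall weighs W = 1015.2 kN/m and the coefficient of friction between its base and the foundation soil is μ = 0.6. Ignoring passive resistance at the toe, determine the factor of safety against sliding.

2.55

K_a = tan²(45° − 31.9°/2) = 0.3085.
P_a = ½K_aγH² = 0.5×0.3085×19.1×9.0² = 238.7 kN/m, acting at H/3 = 3.000 m above the base.
FS_sliding = μW / P_a = 0.6×1015.2 / 238.7 = 2.552.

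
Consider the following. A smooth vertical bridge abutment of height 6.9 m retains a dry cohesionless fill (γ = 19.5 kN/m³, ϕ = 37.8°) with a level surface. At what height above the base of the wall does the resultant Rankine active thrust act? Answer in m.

2.30 m

K_a = 0.2400.
The pressure distribution is triangular, so the resultant acts at H/3 above the base = 6.9/3 = 2.300 m.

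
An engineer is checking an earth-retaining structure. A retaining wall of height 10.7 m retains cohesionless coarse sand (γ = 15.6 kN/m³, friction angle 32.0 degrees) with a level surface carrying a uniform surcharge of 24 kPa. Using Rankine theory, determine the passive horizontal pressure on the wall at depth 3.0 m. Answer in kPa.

K_p = (1 + sin φ)/(1 − sin φ) = 3.255.
σ_v = γz + q = 15.6 × 3.0 + 24 = 70.80 kPa.
σ_h = K_p σ_v = 3.255 × 70.80 = 230.4 kPa.

230 kPa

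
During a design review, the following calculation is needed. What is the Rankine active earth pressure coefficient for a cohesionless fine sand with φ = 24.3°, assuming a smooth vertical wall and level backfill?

K_a = tan²(45° − φ/2) = tan²(32.85°) = 0.4169.

0.417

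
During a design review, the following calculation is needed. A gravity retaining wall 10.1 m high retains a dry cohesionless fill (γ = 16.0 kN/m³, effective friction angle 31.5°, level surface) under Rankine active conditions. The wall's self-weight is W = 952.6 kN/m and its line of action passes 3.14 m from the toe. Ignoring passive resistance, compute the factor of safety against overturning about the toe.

3.47

K_a = tan²(45° − 31.5°/2) = 0.3136.
P_a = ½K_aγH² = 0.5×0.3136×16.0×10.1² = 255.9 kN/m, acting at H/3 = 3.367 m above the base.
Overturning moment M_o = P_a × H/3 = 255.9 × 3.367 = 861.7.
Resisting moment M_r = W × 3.14 = 952.6 × 3.14 = 2991.
FS_overturning = M_r/M_o = 2991/861.7 = 3.471.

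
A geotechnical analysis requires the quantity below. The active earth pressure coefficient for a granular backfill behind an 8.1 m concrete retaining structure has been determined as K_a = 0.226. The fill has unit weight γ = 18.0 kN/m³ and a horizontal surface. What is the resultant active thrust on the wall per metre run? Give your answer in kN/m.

P = ½ K_a γ H² = 0.5 × 0.226 × 18.0 × 8.1² = 133.5 kN/m.

133 kN/m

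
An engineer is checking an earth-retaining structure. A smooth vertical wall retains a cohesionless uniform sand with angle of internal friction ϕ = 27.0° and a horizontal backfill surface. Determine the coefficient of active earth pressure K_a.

0.376

K_a = (1 − sin φ)/(1 + sin φ) = (1 − sin 27.0°)/(1 + sin 27.0°) = 0.3755.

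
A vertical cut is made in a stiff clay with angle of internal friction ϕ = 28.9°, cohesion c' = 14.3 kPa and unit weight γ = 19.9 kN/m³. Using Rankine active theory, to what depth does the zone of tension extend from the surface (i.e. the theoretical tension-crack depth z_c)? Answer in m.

K_a = tan²(45° − 28.9°/2) = 0.3484; √K_a = 0.5902.
The active pressure is zero where K_a γ z = 2c√K_a, so z_c = 2c/(γ√K_a) = 2×14.3/(19.9×0.5902) = 2.435 m.

2.43 m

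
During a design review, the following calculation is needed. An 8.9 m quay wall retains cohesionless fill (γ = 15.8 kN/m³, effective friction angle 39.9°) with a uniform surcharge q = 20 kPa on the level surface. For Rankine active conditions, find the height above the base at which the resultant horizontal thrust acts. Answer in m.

3.30 m

K_a = 0.2184.
Triangular part P₁ = ½K_aγH² = 136.7 at H/3 = 2.967 m; rectangular part P₂ = K_a q H = 38.88 at H/2 = 4.450 m.
ȳ = (P₁·2.967 + P₂·4.450)/(P₁+P₂) = 3.295 m.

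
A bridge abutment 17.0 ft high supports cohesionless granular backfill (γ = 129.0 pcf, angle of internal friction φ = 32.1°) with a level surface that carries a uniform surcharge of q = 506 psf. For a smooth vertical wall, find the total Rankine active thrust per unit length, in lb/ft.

K_a = tan²(45° − φ/2) = 0.3060.
Soil triangle: ½ K_a γ H² = 0.5×0.3060×129.0×17.0² = 5704 lb/ft.
Surcharge rectangle: K_a q H = 0.3060×506×17.0 = 2632 lb/ft.
Total = 5704 + 2632 = 8336 lb/ft.

8340 lb/ft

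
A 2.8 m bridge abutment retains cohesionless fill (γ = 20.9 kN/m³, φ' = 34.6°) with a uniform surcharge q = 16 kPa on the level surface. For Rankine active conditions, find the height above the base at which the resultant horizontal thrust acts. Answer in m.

1.10 m

K_a = 0.2756.
Triangular part P₁ = ½K_aγH² = 22.58 at H/3 = 0.9333 m; rectangular part P₂ = K_a q H = 12.35 at H/2 = 1.400 m.
ȳ = (P₁·0.9333 + P₂·1.400)/(P₁+P₂) = 1.098 m.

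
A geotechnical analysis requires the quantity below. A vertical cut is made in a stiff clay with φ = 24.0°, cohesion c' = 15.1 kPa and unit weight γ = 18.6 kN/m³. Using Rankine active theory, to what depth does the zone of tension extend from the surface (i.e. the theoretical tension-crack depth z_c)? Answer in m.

2.50 m

K_a = tan²(45° − 24.0°/2) = 0.4217; √K_a = 0.6494.
The active pressure is zero where K_a γ z = 2c√K_a, so z_c = 2c/(γ√K_a) = 2×15.1/(18.6×0.6494) = 2.500 m.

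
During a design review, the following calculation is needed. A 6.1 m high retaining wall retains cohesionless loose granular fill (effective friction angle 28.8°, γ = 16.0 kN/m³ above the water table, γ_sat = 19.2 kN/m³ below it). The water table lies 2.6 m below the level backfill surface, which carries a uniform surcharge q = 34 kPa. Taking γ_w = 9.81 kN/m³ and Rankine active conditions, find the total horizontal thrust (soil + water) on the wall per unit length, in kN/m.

223 kN/m

K_a = tan²(45° − φ/2) = 0.3498.
γ' = 19.2 − 9.81 = 9.390 kN/m³. h₂ = H − d_w = 3.5 m.
σ'_h: at surface K_a·q = 11.89; at WT K_a(q+γd_w) = 26.44; at base K_a(q+γd_w+γ'h₂) = 37.94 kPa.
P₁ = ½(11.89+26.44)×2.6 = 49.83; P₂ = ½(26.44+37.94)×3.5 = 112.7; P_w = ½γ_w h₂² = 60.09.
Total = 49.83+112.7+60.09 = 222.6 kN/m.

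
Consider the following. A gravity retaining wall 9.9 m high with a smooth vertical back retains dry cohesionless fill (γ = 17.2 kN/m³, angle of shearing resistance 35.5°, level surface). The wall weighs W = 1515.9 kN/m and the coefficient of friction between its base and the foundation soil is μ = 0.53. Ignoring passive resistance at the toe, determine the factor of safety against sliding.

K_a = tan²(45° − 35.5°/2) = 0.2653.
P_a = ½K_aγH² = 0.5×0.2653×17.2×9.9² = 223.6 kN/m, acting at H/3 = 3.300 m above the base.
FS_sliding = μW / P_a = 0.53×1515.9 / 223.6 = 3.593.

3.59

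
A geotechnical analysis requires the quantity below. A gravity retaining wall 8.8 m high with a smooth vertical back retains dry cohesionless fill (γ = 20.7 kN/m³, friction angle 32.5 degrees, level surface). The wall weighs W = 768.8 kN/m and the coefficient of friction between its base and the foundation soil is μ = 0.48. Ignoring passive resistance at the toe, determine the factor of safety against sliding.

1.53

K_a = tan²(45° − 32.5°/2) = 0.3010.
P_a = ½K_aγH² = 0.5×0.3010×20.7×8.8² = 241.2 kN/m, acting at H/3 = 2.933 m above the base.
FS_sliding = μW / P_a = 0.48×768.8 / 241.2 = 1.530.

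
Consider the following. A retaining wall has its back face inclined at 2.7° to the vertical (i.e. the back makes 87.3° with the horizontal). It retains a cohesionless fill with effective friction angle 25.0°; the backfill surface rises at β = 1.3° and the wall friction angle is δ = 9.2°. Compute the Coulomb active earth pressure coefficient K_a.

K_a = sin²(α+φ) / [sin²α · sin(α−δ) · (1 + √{sin(φ+δ)sin(φ−β) / (sin(α−δ)sin(α+β))})²].
With α = 87.3°, φ = 25.0°, δ = 9.2°, β = 1.3°: K_a = 0.4000.

0.400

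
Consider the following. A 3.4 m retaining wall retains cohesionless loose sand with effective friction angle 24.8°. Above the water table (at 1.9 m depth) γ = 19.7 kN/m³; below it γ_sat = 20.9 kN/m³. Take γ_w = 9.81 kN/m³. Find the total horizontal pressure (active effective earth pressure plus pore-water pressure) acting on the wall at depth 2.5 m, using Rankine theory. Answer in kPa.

23.9 kPa

K_a = (1 − sin φ)/(1 + sin φ) = 0.4090.
γ' = 20.9 − 9.81 = 11.09 kN/m³.
Effective vertical stress at 2.5 m: σ'_v = 19.7×1.9 + 11.09×0.600 = 44.08 kPa.
σ'_h = K_a σ'_v = 0.4090 × 44.08 = 18.03 kPa; u = γ_w × 0.600 = 5.886 kPa.
Total σ_h = 18.03 + 5.886 = 23.92 kPa.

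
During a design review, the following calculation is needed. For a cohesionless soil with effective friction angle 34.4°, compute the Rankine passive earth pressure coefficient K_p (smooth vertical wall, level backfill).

K_p = (1 + sin φ)/(1 − sin φ) = tan²(45° + 34.4°/2) = 3.597.

3.60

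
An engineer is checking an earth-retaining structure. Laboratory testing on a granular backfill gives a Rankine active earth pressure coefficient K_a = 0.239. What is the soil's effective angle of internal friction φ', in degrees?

37.9°

K_a = tan²(45° − φ/2) ⇒ 45° − φ/2 = arctan(√0.239) = 26.05°.
φ = 2(45° − 26.05°) = 37.89°.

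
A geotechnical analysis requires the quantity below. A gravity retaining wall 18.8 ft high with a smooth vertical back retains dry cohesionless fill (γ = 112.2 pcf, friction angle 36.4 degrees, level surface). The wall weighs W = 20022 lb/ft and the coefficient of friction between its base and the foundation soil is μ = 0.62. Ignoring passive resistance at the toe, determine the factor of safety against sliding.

K_a = tan²(45° − 36.4°/2) = 0.2552.
P_a = ½K_aγH² = 0.5×0.2552×112.2×18.8² = 5059 lb/ft, acting at H/3 = 6.267 ft above the base.
FS_sliding = μW / P_a = 0.62×20022 / 5059 = 2.454.

2.45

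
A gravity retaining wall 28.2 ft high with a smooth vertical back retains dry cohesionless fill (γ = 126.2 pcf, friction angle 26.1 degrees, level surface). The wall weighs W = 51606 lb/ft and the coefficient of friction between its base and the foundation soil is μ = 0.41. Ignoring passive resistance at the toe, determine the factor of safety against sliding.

1.08

K_a = tan²(45° − 26.1°/2) = 0.3889.
P_a = ½K_aγH² = 0.5×0.3889×126.2×28.2² = 19520 lb/ft, acting at H/3 = 9.400 ft above the base.
FS_sliding = μW / P_a = 0.41×51606 / 19520 = 1.084.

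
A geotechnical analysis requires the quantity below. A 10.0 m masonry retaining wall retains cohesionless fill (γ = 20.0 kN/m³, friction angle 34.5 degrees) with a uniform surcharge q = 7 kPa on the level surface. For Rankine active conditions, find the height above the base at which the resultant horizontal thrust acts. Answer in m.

K_a = 0.2768.
Triangular part P₁ = ½K_aγH² = 276.8 at H/3 = 3.333 m; rectangular part P₂ = K_a q H = 19.38 at H/2 = 5.000 m.
ȳ = (P₁·3.333 + P₂·5.000)/(P₁+P₂) = 3.442 m.

3.44 m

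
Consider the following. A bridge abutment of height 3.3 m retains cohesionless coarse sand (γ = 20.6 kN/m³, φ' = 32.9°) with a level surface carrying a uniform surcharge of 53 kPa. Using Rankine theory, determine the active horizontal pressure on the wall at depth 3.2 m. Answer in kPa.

K_a = (1 − sin φ)/(1 + sin φ) = 0.2960.
σ_v = γz + q = 20.6 × 3.2 + 53 = 118.9 kPa.
σ_h = K_a σ_v = 0.2960 × 118.9 = 35.20 kPa.

35.2 kPa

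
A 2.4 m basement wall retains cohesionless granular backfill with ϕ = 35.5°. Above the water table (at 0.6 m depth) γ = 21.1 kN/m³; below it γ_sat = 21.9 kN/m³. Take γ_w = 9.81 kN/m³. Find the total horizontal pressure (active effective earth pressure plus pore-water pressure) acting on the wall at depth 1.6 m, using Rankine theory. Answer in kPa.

16.4 kPa

K_a = (1 − sin φ)/(1 + sin φ) = 0.2653.
γ' = 21.9 − 9.81 = 12.09 kN/m³.
Effective vertical stress at 1.6 m: σ'_v = 21.1×0.6 + 12.09×1.00 = 24.75 kPa.
σ'_h = K_a σ'_v = 0.2653 × 24.75 = 6.565 kPa; u = γ_w × 1.00 = 9.810 kPa.
Total σ_h = 6.565 + 9.810 = 16.38 kPa.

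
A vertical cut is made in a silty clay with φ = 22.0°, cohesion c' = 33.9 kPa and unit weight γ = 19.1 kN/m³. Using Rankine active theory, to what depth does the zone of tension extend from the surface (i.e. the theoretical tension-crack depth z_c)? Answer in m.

K_a = tan²(45° − 22.0°/2) = 0.4550; √K_a = 0.6745.
The active pressure is zero where K_a γ z = 2c√K_a, so z_c = 2c/(γ√K_a) = 2×33.9/(19.1×0.6745) = 5.263 m.

5.26 m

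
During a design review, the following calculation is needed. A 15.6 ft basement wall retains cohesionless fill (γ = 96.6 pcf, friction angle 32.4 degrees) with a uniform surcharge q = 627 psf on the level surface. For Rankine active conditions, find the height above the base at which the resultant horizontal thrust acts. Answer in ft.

6.38 ft

K_a = 0.3022.
Triangular part P₁ = ½K_aγH² = 3553 at H/3 = 5.200 ft; rectangular part P₂ = K_a q H = 2956 at H/2 = 7.800 ft.
ȳ = (P₁·5.200 + P₂·7.800)/(P₁+P₂) = 6.381 ft.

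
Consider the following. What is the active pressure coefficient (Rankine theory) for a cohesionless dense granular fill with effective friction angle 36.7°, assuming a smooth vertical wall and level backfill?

0.252

K_a = tan²(45° − φ/2) = tan²(26.65°) = 0.2519.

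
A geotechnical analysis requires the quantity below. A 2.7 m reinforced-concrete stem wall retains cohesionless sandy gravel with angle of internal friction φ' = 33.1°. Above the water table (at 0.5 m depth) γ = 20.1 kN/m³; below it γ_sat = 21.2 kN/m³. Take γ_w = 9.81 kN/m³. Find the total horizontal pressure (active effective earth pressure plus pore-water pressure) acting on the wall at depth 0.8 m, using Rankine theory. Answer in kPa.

6.90 kPa

K_a = (1 − sin φ)/(1 + sin φ) = 0.2936.
γ' = 21.2 − 9.81 = 11.39 kN/m³.
Effective vertical stress at 0.8 m: σ'_v = 20.1×0.5 + 11.39×0.300 = 13.47 kPa.
σ'_h = K_a σ'_v = 0.2936 × 13.47 = 3.954 kPa; u = γ_w × 0.300 = 2.943 kPa.
Total σ_h = 3.954 + 2.943 = 6.897 kPa.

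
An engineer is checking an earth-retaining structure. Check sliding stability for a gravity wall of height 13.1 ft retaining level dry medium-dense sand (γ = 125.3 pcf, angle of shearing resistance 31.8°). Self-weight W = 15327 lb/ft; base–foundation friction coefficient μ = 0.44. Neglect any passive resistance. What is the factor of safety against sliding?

K_a = tan²(45° − 31.8°/2) = 0.3098.
P_a = ½K_aγH² = 0.5×0.3098×125.3×13.1² = 3331 lb/ft, acting at H/3 = 4.367 ft above the base.
FS_sliding = μW / P_a = 0.44×15327 / 3331 = 2.025.

2.02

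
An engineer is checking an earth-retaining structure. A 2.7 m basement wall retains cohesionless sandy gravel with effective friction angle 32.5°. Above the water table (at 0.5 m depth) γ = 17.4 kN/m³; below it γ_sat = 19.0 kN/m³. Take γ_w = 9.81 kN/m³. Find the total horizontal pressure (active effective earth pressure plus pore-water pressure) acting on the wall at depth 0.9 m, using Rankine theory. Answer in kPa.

7.65 kPa

K_a = (1 − sin φ)/(1 + sin φ) = 0.3010.
γ' = 19.0 − 9.81 = 9.190 kN/m³.
Effective vertical stress at 0.9 m: σ'_v = 17.4×0.5 + 9.190×0.400 = 12.38 kPa.
σ'_h = K_a σ'_v = 0.3010 × 12.38 = 3.725 kPa; u = γ_w × 0.400 = 3.924 kPa.
Total σ_h = 3.725 + 3.924 = 7.649 kPa.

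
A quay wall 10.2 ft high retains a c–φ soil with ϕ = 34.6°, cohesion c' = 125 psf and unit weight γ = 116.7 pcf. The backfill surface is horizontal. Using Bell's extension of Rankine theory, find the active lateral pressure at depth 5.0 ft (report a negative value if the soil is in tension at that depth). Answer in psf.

K_a = (1 − sin φ)/(1 + sin φ) = 0.2756.
σ_a = K_a γ z − 2c√K_a = 0.2756×116.7×5.0 − 2×125×0.5250 = 29.58 psf.

29.6 psf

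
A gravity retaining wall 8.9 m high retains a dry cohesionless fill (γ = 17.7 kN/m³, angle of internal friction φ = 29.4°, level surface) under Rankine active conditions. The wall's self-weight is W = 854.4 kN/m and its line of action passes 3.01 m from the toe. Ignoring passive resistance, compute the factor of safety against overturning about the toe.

K_a = tan²(45° − 29.4°/2) = 0.3415.
P_a = ½K_aγH² = 0.5×0.3415×17.7×8.9² = 239.4 kN/m, acting at H/3 = 2.967 m above the base.
Overturning moment M_o = P_a × H/3 = 239.4 × 2.967 = 710.1.
Resisting moment M_r = W × 3.01 = 854.4 × 3.01 = 2572.
FS_overturning = M_r/M_o = 2572/710.1 = 3.621.

3.62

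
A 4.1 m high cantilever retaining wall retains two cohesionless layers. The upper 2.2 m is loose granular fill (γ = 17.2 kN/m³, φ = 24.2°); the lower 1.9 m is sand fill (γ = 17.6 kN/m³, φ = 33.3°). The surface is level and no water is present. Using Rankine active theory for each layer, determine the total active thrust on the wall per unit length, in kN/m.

47.6 kN/m

K_a1 = tan²(45°−24.2°/2) = 0.4185; K_a2 = tan²(45°−33.3°/2) = 0.2911.
Layer 1: σ at base = K_a1 γ₁ h₁ = 15.84 kPa; P₁ = ½×15.84×2.2 = 17.42.
Layer 2: σ_v at top = γ₁h₁ = 37.84; σ_h top = K_a2×37.84 = 11.02; σ_h base = K_a2×(37.84+17.6×1.9) = 20.75.
P₂ = ½(11.02+20.75)×1.9 = 30.18. Total P_a = 17.42+30.18 = 47.60 kN/m.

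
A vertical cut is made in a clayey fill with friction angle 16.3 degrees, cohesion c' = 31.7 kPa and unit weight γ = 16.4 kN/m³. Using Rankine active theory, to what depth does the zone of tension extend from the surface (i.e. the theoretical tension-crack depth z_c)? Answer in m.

K_a = tan²(45° − 16.3°/2) = 0.5617; √K_a = 0.7495.
The active pressure is zero where K_a γ z = 2c√K_a, so z_c = 2c/(γ√K_a) = 2×31.7/(16.4×0.7495) = 5.158 m.

5.16 m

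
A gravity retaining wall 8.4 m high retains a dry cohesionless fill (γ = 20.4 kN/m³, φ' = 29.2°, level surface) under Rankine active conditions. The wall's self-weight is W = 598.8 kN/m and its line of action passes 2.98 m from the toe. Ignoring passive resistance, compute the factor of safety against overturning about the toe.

K_a = tan²(45° − 29.2°/2) = 0.3442.
P_a = ½K_aγH² = 0.5×0.3442×20.4×8.4² = 247.7 kN/m, acting at H/3 = 2.800 m above the base.
Overturning moment M_o = P_a × H/3 = 247.7 × 2.800 = 693.7.
Resisting moment M_r = W × 2.98 = 598.8 × 2.98 = 1784.
FS_overturning = M_r/M_o = 1784/693.7 = 2.572.

2.57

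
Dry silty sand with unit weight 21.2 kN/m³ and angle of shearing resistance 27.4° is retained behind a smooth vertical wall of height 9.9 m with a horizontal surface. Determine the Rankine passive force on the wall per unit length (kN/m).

2810 kN/m

K_p = tan²(45° + φ/2) = 2.705.
P_p = ½ K_p γ H² = 0.5 × 2.705 × 21.2 × 9.9² = 2810 kN/m.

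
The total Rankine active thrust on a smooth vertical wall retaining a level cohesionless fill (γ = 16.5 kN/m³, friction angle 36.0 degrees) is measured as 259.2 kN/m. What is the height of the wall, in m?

K_a = 0.2596. P_a = ½ K_a γ H² ⇒ H = √(2P_a/(K_a γ)).
H = √(2×259.2/(0.2596×16.5)) = 11.00 m.

11.0 m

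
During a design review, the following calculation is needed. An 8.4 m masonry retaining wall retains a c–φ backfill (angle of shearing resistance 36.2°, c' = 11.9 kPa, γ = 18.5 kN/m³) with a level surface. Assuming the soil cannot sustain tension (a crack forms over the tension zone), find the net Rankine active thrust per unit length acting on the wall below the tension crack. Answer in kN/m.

81.9 kN/m

K_a = 0.2574; √K_a = 0.5073.
Tension-crack depth z_c = 2c/(γ√K_a) = 2×11.9/(18.5×0.5073) = 2.536 m.
σ_a at base = K_a γ H − 2c√K_a = 0.2574×18.5×8.4 − 2×11.9×0.5073 = 27.92 kPa.
P_a = ½ × 27.92 × (H − z_c) = 0.5×27.92×5.864 = 81.87 kN/m.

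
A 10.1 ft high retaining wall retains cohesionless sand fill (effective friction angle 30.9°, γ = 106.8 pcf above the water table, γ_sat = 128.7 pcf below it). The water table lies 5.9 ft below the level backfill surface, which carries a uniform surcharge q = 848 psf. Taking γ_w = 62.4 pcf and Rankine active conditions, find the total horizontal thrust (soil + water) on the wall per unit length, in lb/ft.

4940 lb/ft

K_a = tan²(45° − φ/2) = 0.3214.
γ' = 128.7 − 62.4 = 66.30 pcf. h₂ = H − d_w = 4.2 ft.
σ'_h: at surface K_a·q = 272.6; at WT K_a(q+γd_w) = 475.1; at base K_a(q+γd_w+γ'h₂) = 564.6 psf.
P₁ = ½(272.6+475.1)×5.9 = 2205; P₂ = ½(475.1+564.6)×4.2 = 2183; P_w = ½γ_w h₂² = 550.4.
Total = 2205+2183+550.4 = 4939 lb/ft.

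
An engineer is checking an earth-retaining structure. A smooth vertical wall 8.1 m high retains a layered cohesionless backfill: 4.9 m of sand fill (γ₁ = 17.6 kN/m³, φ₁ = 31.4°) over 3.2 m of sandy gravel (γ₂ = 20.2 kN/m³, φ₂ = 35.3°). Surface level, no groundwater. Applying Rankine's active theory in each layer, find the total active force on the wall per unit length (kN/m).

K_a1 = tan²(45°−31.4°/2) = 0.3149; K_a2 = tan²(45°−35.3°/2) = 0.2675.
Layer 1: σ at base = K_a1 γ₁ h₁ = 27.16 kPa; P₁ = ½×27.16×4.9 = 66.54.
Layer 2: σ_v at top = γ₁h₁ = 86.24; σ_h top = K_a2×86.24 = 23.07; σ_h base = K_a2×(86.24+20.2×3.2) = 40.37.
P₂ = ½(23.07+40.37)×3.2 = 101.5. Total P_a = 66.54+101.5 = 168.0 kN/m.

168 kN/m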